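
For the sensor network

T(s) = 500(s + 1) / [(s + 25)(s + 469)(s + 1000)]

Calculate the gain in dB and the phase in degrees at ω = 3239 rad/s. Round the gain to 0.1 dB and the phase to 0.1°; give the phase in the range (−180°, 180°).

At s = jω = j3239:
zero (s+1): 1 + j3239 → |·| = √(1²+3239²) = √10491122 ≈ 3239, ∠ = arctan(3239/1) ≈ 89.98°
pole (s+25): 25 + j3239 → |·| = √(25²+3239²) = √10491746 ≈ 3239.1, ∠ = arctan(3239/25) ≈ 89.56°
pole (s+469): 469 + j3239 → |·| = √(469²+3239²) = √10711082 ≈ 3272.8, ∠ = arctan(3239/469) ≈ 81.76°
pole (s+1000): 1000 + j3239 → |·| = √(1000²+3239²) = √11491121 ≈ 3389.9, ∠ = arctan(3239/1000) ≈ 72.84°
|T| = 500 · 3239 / 3.5936e+10 ≈ 4.5066e-05
Gain = 20 log₁₀(4.5066e-05) ≈ -86.92 dB
∠T = 89.98° − 244.16° = -154.18°

-86.9 dB, -154.2°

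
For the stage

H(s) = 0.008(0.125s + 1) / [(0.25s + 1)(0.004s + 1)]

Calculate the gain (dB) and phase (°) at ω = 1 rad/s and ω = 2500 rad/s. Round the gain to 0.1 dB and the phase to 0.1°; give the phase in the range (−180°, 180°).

ω = 1: -42.1 dB, -7.1°; ω = 2500: -68.0 dB, -84.4°

At ω = 1 rad/s:
zero (1 + j1·0.125) = 1 + j0.125 → |·| ≈ 1.0078, ∠ ≈ 7.13°
pole (1 + j1·0.25) = 1 + j0.25 → |·| ≈ 1.0308, ∠ ≈ 14.04°
pole (1 + j1·0.004) = 1 + j0.004 → |·| ≈ 1, ∠ ≈ 0.23°
|H| = 0.008 · 1.0078 / (1.0308 · 1) ≈ 0.0078215
Gain = 20 log₁₀(0.0078215) ≈ -42.13 dB
∠H = (7.13°) − (14.04° + 0.23°) = -7.14°

At ω = 2500 rad/s:
zero (1 + j2500·0.125) = 1 + j312.5 → |·| ≈ 312.5, ∠ ≈ 89.82°
pole (1 + j2500·0.25) = 1 + j625 → |·| ≈ 625, ∠ ≈ 89.91°
pole (1 + j2500·0.004) = 1 + j10 → |·| ≈ 10.05, ∠ ≈ 84.29°
|H| = 0.008 · 312.5 / (625 · 10.05) ≈ 0.00039801
Gain = 20 log₁₀(0.00039801) ≈ -68.00 dB
∠H = (89.82°) − (89.91° + 84.29°) = -84.38°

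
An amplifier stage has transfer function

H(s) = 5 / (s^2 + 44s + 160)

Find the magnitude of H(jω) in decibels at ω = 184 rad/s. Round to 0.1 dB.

Substitute s = j184:
Numerator: 5 = 5 + j0
Denominator: (j184)^2 + 44(j184) + 160 = -33696 + j8096
|N| = √(5² + 0²) ≈ 5, ∠N ≈ 0.00°
|D| = √(33696² + 8096²) ≈ 34655, ∠D ≈ 166.49°
|H| = 5 / 34655 ≈ 0.00014428
Gain = 20 log₁₀(0.00014428) ≈ -76.82 dB

-76.8 dB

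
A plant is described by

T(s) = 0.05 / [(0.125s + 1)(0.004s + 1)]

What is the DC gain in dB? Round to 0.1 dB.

T(0) = 0.05 · 1 / 1 = 0.05
20 log₁₀(0.05) ≈ -26.02 dB

-26.0 dB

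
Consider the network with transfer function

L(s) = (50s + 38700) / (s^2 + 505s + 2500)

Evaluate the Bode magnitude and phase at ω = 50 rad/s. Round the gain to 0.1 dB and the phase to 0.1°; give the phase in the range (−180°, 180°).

3.7 dB, -86.3°

Substitute s = j50:
Numerator: 50(j50) + 38700 = 38700 + j2500
Denominator: (j50)^2 + 505(j50) + 2500 = 0 + j25250
|N| = √(38700² + 2500²) ≈ 38781, ∠N ≈ 3.70°
|D| = √(0² + 25250²) ≈ 25250, ∠D ≈ 90.00°
|L| = 38781 / 25250 ≈ 1.5359
Gain = 20 log₁₀(1.5359) ≈ 3.73 dB
∠L = 3.70° − 90.00° = -86.30°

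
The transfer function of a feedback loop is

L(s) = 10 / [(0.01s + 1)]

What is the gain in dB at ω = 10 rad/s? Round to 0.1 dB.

At ω = 10 rad/s:
pole (1 + j10·0.01) = 1 + j0.1 → |·| ≈ 1.005, ∠ ≈ 5.71°
|L| = 10 · 1 / (1.005) ≈ 9.9502
Gain = 20 log₁₀(9.9502) ≈ 19.96 dB

20.0 dB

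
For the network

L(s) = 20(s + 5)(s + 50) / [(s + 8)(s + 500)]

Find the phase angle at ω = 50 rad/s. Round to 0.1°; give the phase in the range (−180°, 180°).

42.7°

At s = jω = j50:
zero (s+5): 5 + j50 → |·| = √(5²+50²) = √2525 ≈ 50.249, ∠ = arctan(50/5) ≈ 84.29°
zero (s+50): 50 + j50 → |·| = √(50²+50²) = √5000 ≈ 70.711, ∠ = arctan(50/50) ≈ 45.00°
pole (s+8): 8 + j50 → |·| = √(8²+50²) = √2564 ≈ 50.636, ∠ = arctan(50/8) ≈ 80.91°
pole (s+500): 500 + j50 → |·| = √(500²+50²) = √252500 ≈ 502.49, ∠ = arctan(50/500) ≈ 5.71°
∠L = 129.29° − 86.62° = 42.67°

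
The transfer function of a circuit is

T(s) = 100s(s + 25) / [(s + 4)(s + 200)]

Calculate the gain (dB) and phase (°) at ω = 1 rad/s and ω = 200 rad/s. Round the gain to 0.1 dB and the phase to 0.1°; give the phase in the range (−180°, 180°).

At s = jω = j1:
zero (s+25): 25 + j1 → |·| = √(25²+1²) = √626 ≈ 25.02, ∠ = arctan(1/25) ≈ 2.29°
zero at origin: s = j1 → |·| = 1, ∠ = 90.00°
pole (s+4): 4 + j1 → |·| = √(4²+1²) = √17 ≈ 4.1231, ∠ = arctan(1/4) ≈ 14.04°
pole (s+200): 200 + j1 → |·| = √(200²+1²) = √40001 ≈ 200, ∠ = arctan(1/200) ≈ 0.29°
|T| = 100 · 25.02 / 824.62 ≈ 3.0341
Gain = 20 log₁₀(3.0341) ≈ 9.64 dB
∠T = 92.29° − 14.33° = 77.96°

At s = jω = j200:
zero (s+25): 25 + j200 → |·| = √(25²+200²) = √40625 ≈ 201.56, ∠ = arctan(200/25) ≈ 82.87°
zero at origin: s = j200 → |·| = 200, ∠ = 90.00°
pole (s+4): 4 + j200 → |·| = √(4²+200²) = √40016 ≈ 200.04, ∠ = arctan(200/4) ≈ 88.85°
pole (s+200): 200 + j200 → |·| = √(200²+200²) = √80000 ≈ 282.84, ∠ = arctan(200/200) ≈ 45.00°
|T| = 100 · 40312 / 56579 ≈ 71.249
Gain = 20 log₁₀(71.249) ≈ 37.06 dB
∠T = 172.87° − 133.85° = 39.02°

ω = 1: 9.6 dB, 78.0°; ω = 200: 37.1 dB, 39.0°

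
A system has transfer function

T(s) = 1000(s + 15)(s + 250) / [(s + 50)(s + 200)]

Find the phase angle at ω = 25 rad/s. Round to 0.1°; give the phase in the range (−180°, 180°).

At s = jω = j25:
zero (s+15): 15 + j25 → |·| = √(15²+25²) = √850 ≈ 29.155, ∠ = arctan(25/15) ≈ 59.04°
zero (s+250): 250 + j25 → |·| = √(250²+25²) = √63125 ≈ 251.25, ∠ = arctan(25/250) ≈ 5.71°
pole (s+50): 50 + j25 → |·| = √(50²+25²) = √3125 ≈ 55.902, ∠ = arctan(25/50) ≈ 26.57°
pole (s+200): 200 + j25 → |·| = √(200²+25²) = √40625 ≈ 201.56, ∠ = arctan(25/200) ≈ 7.13°
∠T = 64.75° − 33.70° = 31.05°

31.1°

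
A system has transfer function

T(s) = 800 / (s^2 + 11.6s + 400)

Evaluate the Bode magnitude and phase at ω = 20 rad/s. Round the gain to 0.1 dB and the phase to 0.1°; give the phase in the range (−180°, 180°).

At s = jω = j20:
quadratic: (j20)² + 11.6·j20 + 400 = 0 + j232 → |·| ≈ 232, ∠ ≈ 90.00°
|T| = 800 / 232 ≈ 3.4483
Gain = 20 log₁₀(3.4483) ≈ 10.75 dB
∠T = 0.00° − 90.00° = -90.00°

10.8 dB, -90.0°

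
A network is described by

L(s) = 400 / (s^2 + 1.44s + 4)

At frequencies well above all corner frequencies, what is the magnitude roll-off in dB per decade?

-40 dB/decade

Each pole contributes −20 dB/decade at high frequency; each zero contributes +20 dB/decade.
Net: 0 zero(s) − 2 pole(s) → -40 dB/decade.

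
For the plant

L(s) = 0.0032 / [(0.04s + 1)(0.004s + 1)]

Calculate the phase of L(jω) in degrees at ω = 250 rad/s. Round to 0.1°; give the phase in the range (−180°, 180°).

-129.3°

At ω = 250 rad/s:
pole (1 + j250·0.04) = 1 + j10 → |·| ≈ 10.05, ∠ ≈ 84.29°
pole (1 + j250·0.004) = 1 + j1 → |·| ≈ 1.4142, ∠ ≈ 45.00°
∠L = (0°) − (84.29° + 45.00°) = -129.29°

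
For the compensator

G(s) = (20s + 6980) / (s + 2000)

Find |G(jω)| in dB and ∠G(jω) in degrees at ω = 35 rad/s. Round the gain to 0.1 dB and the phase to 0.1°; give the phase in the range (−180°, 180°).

10.9 dB, 4.7°

Substitute s = j35:
Numerator: 20(j35) + 6980 = 6980 + j700
Denominator: (j35) + 2000 = 2000 + j35
|N| = √(6980² + 700²) ≈ 7015, ∠N ≈ 5.73°
|D| = √(2000² + 35²) ≈ 2000.3, ∠D ≈ 1.00°
|G| = 7015 / 2000.3 ≈ 3.507
Gain = 20 log₁₀(3.507) ≈ 10.90 dB
∠G = 5.73° − 1.00° = 4.73°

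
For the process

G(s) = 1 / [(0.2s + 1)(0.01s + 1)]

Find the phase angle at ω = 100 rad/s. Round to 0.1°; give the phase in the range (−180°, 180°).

At ω = 100 rad/s:
pole (1 + j100·0.2) = 1 + j20 → |·| ≈ 20.025, ∠ ≈ 87.14°
pole (1 + j100·0.01) = 1 + j1 → |·| ≈ 1.4142, ∠ ≈ 45.00°
∠G = (0°) − (87.14° + 45.00°) = -132.14°

-132.1°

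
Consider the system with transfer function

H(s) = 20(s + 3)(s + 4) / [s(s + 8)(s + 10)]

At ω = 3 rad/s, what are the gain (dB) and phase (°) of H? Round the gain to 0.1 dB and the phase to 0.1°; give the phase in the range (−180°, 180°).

At s = jω = j3:
zero (s+3): 3 + j3 → |·| = √(3²+3²) = √18 ≈ 4.2426, ∠ = arctan(3/3) ≈ 45.00°
zero (s+4): 4 + j3 → |·| = √(4²+3²) = √25 ≈ 5, ∠ = arctan(3/4) ≈ 36.87°
pole (s+8): 8 + j3 → |·| = √(8²+3²) = √73 ≈ 8.544, ∠ = arctan(3/8) ≈ 20.56°
pole (s+10): 10 + j3 → |·| = √(10²+3²) = √109 ≈ 10.44, ∠ = arctan(3/10) ≈ 16.70°
pole at origin: |s| = 3, ∠ = 90.00° (in denominator)
|H| = 20 · 21.213 / 267.6 ≈ 1.5854
Gain = 20 log₁₀(1.5854) ≈ 4.00 dB
∠H = 81.87° − 127.26° = -45.39°

4.0 dB, -45.4°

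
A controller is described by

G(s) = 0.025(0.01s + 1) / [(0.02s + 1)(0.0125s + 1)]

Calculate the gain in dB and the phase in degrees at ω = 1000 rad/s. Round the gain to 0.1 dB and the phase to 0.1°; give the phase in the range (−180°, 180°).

-60.0 dB, -88.3°

At ω = 1000 rad/s:
zero (1 + j1000·0.01) = 1 + j10 → |·| ≈ 10.05, ∠ ≈ 84.29°
pole (1 + j1000·0.02) = 1 + j20 → |·| ≈ 20.025, ∠ ≈ 87.14°
pole (1 + j1000·0.0125) = 1 + j12.5 → |·| ≈ 12.54, ∠ ≈ 85.43°
|G| = 0.025 · 10.05 / (20.025 · 12.54) ≈ 0.0010005
Gain = 20 log₁₀(0.0010005) ≈ -60.00 dB
∠G = (84.29°) − (87.14° + 85.43°) = -88.28°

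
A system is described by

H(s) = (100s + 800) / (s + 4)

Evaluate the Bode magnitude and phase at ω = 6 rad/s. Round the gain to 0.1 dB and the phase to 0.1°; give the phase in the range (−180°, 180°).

Substitute s = j6:
Numerator: 100(j6) + 800 = 800 + j600
Denominator: (j6) + 4 = 4 + j6
|N| = √(800² + 600²) ≈ 1000, ∠N ≈ 36.87°
|D| = √(4² + 6²) ≈ 7.2111, ∠D ≈ 56.31°
|H| = 1000 / 7.2111 ≈ 138.68
Gain = 20 log₁₀(138.68) ≈ 42.84 dB
∠H = 36.87° − 56.31° = -19.44°

42.8 dB, -19.4°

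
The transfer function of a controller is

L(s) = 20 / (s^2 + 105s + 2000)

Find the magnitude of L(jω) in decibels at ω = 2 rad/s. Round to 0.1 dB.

Substitute s = j2:
Numerator: 20 = 20 + j0
Denominator: (j2)^2 + 105(j2) + 2000 = 1996 + j210
|N| = √(20² + 0²) ≈ 20, ∠N ≈ 0.00°
|D| = √(1996² + 210²) ≈ 2007, ∠D ≈ 6.01°
|L| = 20 / 2007 ≈ 0.0099651
Gain = 20 log₁₀(0.0099651) ≈ -40.03 dB

-40.0 dB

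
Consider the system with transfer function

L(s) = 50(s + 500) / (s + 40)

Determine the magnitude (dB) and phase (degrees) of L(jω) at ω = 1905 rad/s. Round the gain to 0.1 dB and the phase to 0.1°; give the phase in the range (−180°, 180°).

34.3 dB, -13.5°

At s = jω = j1905:
zero (s+500): 500 + j1905 → |·| = √(500²+1905²) = √3879025 ≈ 1969.5, ∠ = arctan(1905/500) ≈ 75.29°
pole (s+40): 40 + j1905 → |·| = √(40²+1905²) = √3630625 ≈ 1905.4, ∠ = arctan(1905/40) ≈ 88.80°
|L| = 50 · 1969.5 / 1905.4 ≈ 51.682
Gain = 20 log₁₀(51.682) ≈ 34.27 dB
∠L = 75.29° − 88.80° = -13.51°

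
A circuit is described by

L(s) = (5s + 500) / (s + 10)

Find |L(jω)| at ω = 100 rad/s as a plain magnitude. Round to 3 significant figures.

7.04

Substitute s = j100:
Numerator: 5(j100) + 500 = 500 + j500
Denominator: (j100) + 10 = 10 + j100
|N| = √(500² + 500²) ≈ 707.11, ∠N ≈ 45.00°
|D| = √(10² + 100²) ≈ 100.5, ∠D ≈ 84.29°
|L| = 707.11 / 100.5 ≈ 7.0359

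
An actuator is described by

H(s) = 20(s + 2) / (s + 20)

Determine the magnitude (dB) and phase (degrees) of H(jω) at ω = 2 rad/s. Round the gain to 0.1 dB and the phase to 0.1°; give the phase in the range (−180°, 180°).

At s = jω = j2:
zero (s+2): 2 + j2 → |·| = √(2²+2²) = √8 ≈ 2.8284, ∠ = arctan(2/2) ≈ 45.00°
pole (s+20): 20 + j2 → |·| = √(20²+2²) = √404 ≈ 20.1, ∠ = arctan(2/20) ≈ 5.71°
|H| = 20 · 2.8284 / 20.1 ≈ 2.8143
Gain = 20 log₁₀(2.8143) ≈ 8.99 dB
∠H = 45.00° − 5.71° = 39.29°

9.0 dB, 39.3°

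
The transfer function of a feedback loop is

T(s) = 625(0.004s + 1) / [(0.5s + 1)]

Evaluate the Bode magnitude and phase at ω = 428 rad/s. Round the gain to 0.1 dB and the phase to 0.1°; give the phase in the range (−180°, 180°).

At ω = 428 rad/s:
zero (1 + j428·0.004) = 1 + j1.712 → |·| ≈ 1.9827, ∠ ≈ 59.71°
pole (1 + j428·0.5) = 1 + j214 → |·| ≈ 214, ∠ ≈ 89.73°
|T| = 625 · 1.9827 / (214) ≈ 5.7906
Gain = 20 log₁₀(5.7906) ≈ 15.25 dB
∠T = (59.71°) − (89.73°) = -30.02°

15.3 dB, -30.0°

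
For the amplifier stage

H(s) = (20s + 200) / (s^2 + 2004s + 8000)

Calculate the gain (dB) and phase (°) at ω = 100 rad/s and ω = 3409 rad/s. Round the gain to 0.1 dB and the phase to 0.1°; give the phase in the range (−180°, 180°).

Substitute s = j100:
Numerator: 20(j100) + 200 = 200 + j2000
Denominator: (j100)^2 + 2004(j100) + 8000 = -2000 + j200400
|N| = √(200² + 2000²) ≈ 2010, ∠N ≈ 84.29°
|D| = √(2000² + 200400²) ≈ 2.0041e+05, ∠D ≈ 90.57°
|H| = 2010 / 2.0041e+05 ≈ 0.010029
Gain = 20 log₁₀(0.010029) ≈ -39.97 dB
∠H = 84.29° − 90.57° = -6.28°

Substitute s = j3409:
Numerator: 20(j3409) + 200 = 200 + j68180
Denominator: (j3409)^2 + 2004(j3409) + 8000 = -11613281 + j6831636
|N| = √(200² + 68180²) ≈ 68180, ∠N ≈ 89.83°
|D| = √(11613281² + 6831636²) ≈ 1.3474e+07, ∠D ≈ 149.53°
|H| = 68180 / 1.3474e+07 ≈ 0.0050601
Gain = 20 log₁₀(0.0050601) ≈ -45.92 dB
∠H = 89.83° − 149.53° = -59.70°

ω = 100: -40.0 dB, -6.3°; ω = 3409: -45.9 dB, -59.7°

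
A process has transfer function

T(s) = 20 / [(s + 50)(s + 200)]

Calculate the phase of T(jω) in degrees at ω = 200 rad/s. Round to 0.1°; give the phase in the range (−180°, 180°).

At s = jω = j200:
pole (s+50): 50 + j200 → |·| = √(50²+200²) = √42500 ≈ 206.16, ∠ = arctan(200/50) ≈ 75.96°
pole (s+200): 200 + j200 → |·| = √(200²+200²) = √80000 ≈ 282.84, ∠ = arctan(200/200) ≈ 45.00°
∠T = 0.00° − 120.96° = -120.96°

-121.0°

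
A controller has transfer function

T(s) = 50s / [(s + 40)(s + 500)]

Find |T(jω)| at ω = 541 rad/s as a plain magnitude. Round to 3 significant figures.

0.0677

At s = jω = j541:
zero at origin: s = j541 → |·| = 541, ∠ = 90.00°
pole (s+40): 40 + j541 → |·| = √(40²+541²) = √294281 ≈ 542.48, ∠ = arctan(541/40) ≈ 85.77°
pole (s+500): 500 + j541 → |·| = √(500²+541²) = √542681 ≈ 736.67, ∠ = arctan(541/500) ≈ 47.26°
|T| = 50 · 541 / 3.9963e+05 ≈ 0.067688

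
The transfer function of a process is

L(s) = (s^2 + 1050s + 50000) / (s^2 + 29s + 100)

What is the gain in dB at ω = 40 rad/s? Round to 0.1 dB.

30.6 dB

Substitute s = j40:
Numerator: (j40)^2 + 1050(j40) + 50000 = 48400 + j42000
Denominator: (j40)^2 + 29(j40) + 100 = -1500 + j1160
|N| = √(48400² + 42000²) ≈ 64082, ∠N ≈ 40.95°
|D| = √(1500² + 1160²) ≈ 1896.2, ∠D ≈ 142.28°
|L| = 64082 / 1896.2 ≈ 33.795
Gain = 20 log₁₀(33.795) ≈ 30.58 dB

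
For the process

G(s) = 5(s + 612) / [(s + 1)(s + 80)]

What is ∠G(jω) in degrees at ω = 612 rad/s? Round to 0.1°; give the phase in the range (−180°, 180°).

At s = jω = j612:
zero (s+612): 612 + j612 → |·| = √(612²+612²) = √749088 ≈ 865.5, ∠ = arctan(612/612) ≈ 45.00°
pole (s+1): 1 + j612 → |·| = √(1²+612²) = √374545 ≈ 612, ∠ = arctan(612/1) ≈ 89.91°
pole (s+80): 80 + j612 → |·| = √(80²+612²) = √380944 ≈ 617.21, ∠ = arctan(612/80) ≈ 82.55°
∠G = 45.00° − 172.46° = -127.46°

-127.5°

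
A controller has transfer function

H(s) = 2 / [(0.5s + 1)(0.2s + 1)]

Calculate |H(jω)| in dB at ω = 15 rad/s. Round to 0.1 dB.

-21.6 dB

At ω = 15 rad/s:
pole (1 + j15·0.5) = 1 + j7.5 → |·| ≈ 7.5664, ∠ ≈ 82.41°
pole (1 + j15·0.2) = 1 + j3 → |·| ≈ 3.1623, ∠ ≈ 71.57°
|H| = 2 · 1 / (7.5664 · 3.1623) ≈ 0.083587
Gain = 20 log₁₀(0.083587) ≈ -21.56 dB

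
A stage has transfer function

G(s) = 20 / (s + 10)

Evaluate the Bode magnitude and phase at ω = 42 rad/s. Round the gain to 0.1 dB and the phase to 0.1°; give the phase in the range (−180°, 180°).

At s = jω = j42:
pole (s+10): 10 + j42 → |·| = √(10²+42²) = √1864 ≈ 43.174, ∠ = arctan(42/10) ≈ 76.61°
|G| = 20 / 43.174 ≈ 0.46324
Gain = 20 log₁₀(0.46324) ≈ -6.68 dB
∠G = 0.00° − 76.61° = -76.61°

-6.7 dB, -76.6°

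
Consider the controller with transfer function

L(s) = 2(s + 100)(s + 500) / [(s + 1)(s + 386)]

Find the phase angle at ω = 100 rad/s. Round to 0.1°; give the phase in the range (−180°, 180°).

-47.6°

At s = jω = j100:
zero (s+100): 100 + j100 → |·| = √(100²+100²) = √20000 ≈ 141.42, ∠ = arctan(100/100) ≈ 45.00°
zero (s+500): 500 + j100 → |·| = √(500²+100²) = √260000 ≈ 509.9, ∠ = arctan(100/500) ≈ 11.31°
pole (s+1): 1 + j100 → |·| = √(1²+100²) = √10001 ≈ 100, ∠ = arctan(100/1) ≈ 89.43°
pole (s+386): 386 + j100 → |·| = √(386²+100²) = √158996 ≈ 398.74, ∠ = arctan(100/386) ≈ 14.52°
∠L = 56.31° − 103.95° = -47.64°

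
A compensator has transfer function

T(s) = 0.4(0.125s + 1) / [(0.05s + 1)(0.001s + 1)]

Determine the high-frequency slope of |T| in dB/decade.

-20 dB/decade

Each pole contributes −20 dB/decade at high frequency; each zero contributes +20 dB/decade.
Net: 1 zero(s) − 2 pole(s) → -20 dB/decade.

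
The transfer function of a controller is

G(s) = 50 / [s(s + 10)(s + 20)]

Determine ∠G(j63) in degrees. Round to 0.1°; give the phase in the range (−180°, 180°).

At s = jω = j63:
pole (s+10): 10 + j63 → |·| = √(10²+63²) = √4069 ≈ 63.789, ∠ = arctan(63/10) ≈ 80.98°
pole (s+20): 20 + j63 → |·| = √(20²+63²) = √4369 ≈ 66.098, ∠ = arctan(63/20) ≈ 72.39°
pole at origin: |s| = 63, ∠ = 90.00° (in denominator)
∠G = 0.00° − 243.37° = -243.37° ≡ 116.63° (principal value)

116.6°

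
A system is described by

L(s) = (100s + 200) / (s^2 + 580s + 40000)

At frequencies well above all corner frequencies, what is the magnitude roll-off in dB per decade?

Each pole contributes −20 dB/decade at high frequency; each zero contributes +20 dB/decade.
Net: 1 zero(s) − 2 pole(s) → -20 dB/decade.

-20 dB/decade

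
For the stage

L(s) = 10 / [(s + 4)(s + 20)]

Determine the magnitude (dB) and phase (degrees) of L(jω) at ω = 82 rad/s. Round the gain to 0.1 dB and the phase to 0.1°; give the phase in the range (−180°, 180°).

At s = jω = j82:
pole (s+4): 4 + j82 → |·| = √(4²+82²) = √6740 ≈ 82.098, ∠ = arctan(82/4) ≈ 87.21°
pole (s+20): 20 + j82 → |·| = √(20²+82²) = √7124 ≈ 84.404, ∠ = arctan(82/20) ≈ 76.29°
|L| = 10 / 6929.4 ≈ 0.0014431
Gain = 20 log₁₀(0.0014431) ≈ -56.81 dB
∠L = 0.00° − 163.50° = -163.50°

-56.8 dB, -163.5°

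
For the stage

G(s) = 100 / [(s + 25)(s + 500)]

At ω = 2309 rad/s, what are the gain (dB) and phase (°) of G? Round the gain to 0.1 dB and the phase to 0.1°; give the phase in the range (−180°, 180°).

At s = jω = j2309:
pole (s+25): 25 + j2309 → |·| = √(25²+2309²) = √5332106 ≈ 2309.1, ∠ = arctan(2309/25) ≈ 89.38°
pole (s+500): 500 + j2309 → |·| = √(500²+2309²) = √5581481 ≈ 2362.5, ∠ = arctan(2309/500) ≈ 77.78°
|G| = 100 / 5.4552e+06 ≈ 1.8331e-05
Gain = 20 log₁₀(1.8331e-05) ≈ -94.74 dB
∠G = 0.00° − 167.16° = -167.16°

-94.7 dB, -167.2°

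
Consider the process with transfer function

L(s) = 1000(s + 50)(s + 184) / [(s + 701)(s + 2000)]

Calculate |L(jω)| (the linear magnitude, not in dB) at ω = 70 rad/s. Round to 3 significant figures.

At s = jω = j70:
zero (s+50): 50 + j70 → |·| = √(50²+70²) = √7400 ≈ 86.023, ∠ = arctan(70/50) ≈ 54.46°
zero (s+184): 184 + j70 → |·| = √(184²+70²) = √38756 ≈ 196.87, ∠ = arctan(70/184) ≈ 20.83°
pole (s+701): 701 + j70 → |·| = √(701²+70²) = √496301 ≈ 704.49, ∠ = arctan(70/701) ≈ 5.70°
pole (s+2000): 2000 + j70 → |·| = √(2000²+70²) = √4004900 ≈ 2001.2, ∠ = arctan(70/2000) ≈ 2.00°
|L| = 1000 · 16935 / 1.4098e+06 ≈ 12.012

12.0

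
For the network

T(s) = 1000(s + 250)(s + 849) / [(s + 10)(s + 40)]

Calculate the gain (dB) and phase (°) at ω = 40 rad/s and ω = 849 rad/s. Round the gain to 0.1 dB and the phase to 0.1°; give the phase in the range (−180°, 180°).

At s = jω = j40:
zero (s+250): 250 + j40 → |·| = √(250²+40²) = √64100 ≈ 253.18, ∠ = arctan(40/250) ≈ 9.09°
zero (s+849): 849 + j40 → |·| = √(849²+40²) = √722401 ≈ 849.94, ∠ = arctan(40/849) ≈ 2.70°
pole (s+10): 10 + j40 → |·| = √(10²+40²) = √1700 ≈ 41.231, ∠ = arctan(40/10) ≈ 75.96°
pole (s+40): 40 + j40 → |·| = √(40²+40²) = √3200 ≈ 56.569, ∠ = arctan(40/40) ≈ 45.00°
|T| = 1000 · 2.1519e+05 / 2332.4 ≈ 92261
Gain = 20 log₁₀(92261) ≈ 99.30 dB
∠T = 11.79° − 120.96° = -109.17°

At s = jω = j849:
zero (s+250): 250 + j849 → |·| = √(250²+849²) = √783301 ≈ 885.04, ∠ = arctan(849/250) ≈ 73.59°
zero (s+849): 849 + j849 → |·| = √(849²+849²) = √1441602 ≈ 1200.7, ∠ = arctan(849/849) ≈ 45.00°
pole (s+10): 10 + j849 → |·| = √(10²+849²) = √720901 ≈ 849.06, ∠ = arctan(849/10) ≈ 89.33°
pole (s+40): 40 + j849 → |·| = √(40²+849²) = √722401 ≈ 849.94, ∠ = arctan(849/40) ≈ 87.30°
|T| = 1000 · 1.0627e+06 / 7.2165e+05 ≈ 1472.6
Gain = 20 log₁₀(1472.6) ≈ 63.36 dB
∠T = 118.59° − 176.63° = -58.04°

ω = 40: 99.3 dB, -109.2°; ω = 849: 63.4 dB, -58.0°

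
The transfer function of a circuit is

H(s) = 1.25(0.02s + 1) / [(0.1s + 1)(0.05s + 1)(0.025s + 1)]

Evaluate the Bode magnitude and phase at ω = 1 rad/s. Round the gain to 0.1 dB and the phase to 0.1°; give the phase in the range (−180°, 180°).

At ω = 1 rad/s:
zero (1 + j1·0.02) = 1 + j0.02 → |·| ≈ 1.0002, ∠ ≈ 1.15°
pole (1 + j1·0.1) = 1 + j0.1 → |·| ≈ 1.005, ∠ ≈ 5.71°
pole (1 + j1·0.05) = 1 + j0.05 → |·| ≈ 1.0012, ∠ ≈ 2.86°
pole (1 + j1·0.025) = 1 + j0.025 → |·| ≈ 1.0003, ∠ ≈ 1.43°
|H| = 1.25 · 1.0002 / (1.005 · 1.0012 · 1.0003) ≈ 1.2422
Gain = 20 log₁₀(1.2422) ≈ 1.88 dB
∠H = (1.15°) − (5.71° + 2.86° + 1.43°) = -8.85°

1.9 dB, -8.9°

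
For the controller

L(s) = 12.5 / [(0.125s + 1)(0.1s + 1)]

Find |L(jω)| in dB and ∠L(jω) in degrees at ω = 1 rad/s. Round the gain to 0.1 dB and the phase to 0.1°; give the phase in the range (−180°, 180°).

21.8 dB, -12.8°

At ω = 1 rad/s:
pole (1 + j1·0.125) = 1 + j0.125 → |·| ≈ 1.0078, ∠ ≈ 7.13°
pole (1 + j1·0.1) = 1 + j0.1 → |·| ≈ 1.005, ∠ ≈ 5.71°
|L| = 12.5 · 1 / (1.0078 · 1.005) ≈ 12.342
Gain = 20 log₁₀(12.342) ≈ 21.83 dB
∠L = (0°) − (7.13° + 5.71°) = -12.84°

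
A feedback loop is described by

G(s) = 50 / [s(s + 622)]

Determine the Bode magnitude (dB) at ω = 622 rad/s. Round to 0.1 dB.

At s = jω = j622:
pole (s+622): 622 + j622 → |·| = √(622²+622²) = √773768 ≈ 879.64, ∠ = arctan(622/622) ≈ 45.00°
pole at origin: |s| = 622, ∠ = 90.00° (in denominator)
|G| = 50 / 5.4714e+05 ≈ 9.1384e-05
Gain = 20 log₁₀(9.1384e-05) ≈ -80.78 dB

-80.8 dB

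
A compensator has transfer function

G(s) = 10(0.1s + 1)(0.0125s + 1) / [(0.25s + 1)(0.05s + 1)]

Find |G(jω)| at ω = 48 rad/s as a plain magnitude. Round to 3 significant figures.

1.83

At ω = 48 rad/s:
zero (1 + j48·0.1) = 1 + j4.8 → |·| ≈ 4.9031, ∠ ≈ 78.23°
zero (1 + j48·0.0125) = 1 + j0.6 → |·| ≈ 1.1662, ∠ ≈ 30.96°
pole (1 + j48·0.25) = 1 + j12 → |·| ≈ 12.042, ∠ ≈ 85.24°
pole (1 + j48·0.05) = 1 + j2.4 → |·| ≈ 2.6, ∠ ≈ 67.38°
|G| = 10 · 4.9031 · 1.1662 / (12.042 · 2.6) ≈ 1.8263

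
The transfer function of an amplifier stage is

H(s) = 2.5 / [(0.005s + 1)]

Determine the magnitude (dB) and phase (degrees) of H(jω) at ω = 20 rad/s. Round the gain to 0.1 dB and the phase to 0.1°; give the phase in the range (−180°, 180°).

7.9 dB, -5.7°

At ω = 20 rad/s:
pole (1 + j20·0.005) = 1 + j0.1 → |·| ≈ 1.005, ∠ ≈ 5.71°
|H| = 2.5 · 1 / (1.005) ≈ 2.4876
Gain = 20 log₁₀(2.4876) ≈ 7.92 dB
∠H = (0°) − (5.71°) = -5.71°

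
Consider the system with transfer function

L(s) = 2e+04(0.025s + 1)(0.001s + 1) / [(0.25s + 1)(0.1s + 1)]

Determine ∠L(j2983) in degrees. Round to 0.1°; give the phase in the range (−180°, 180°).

-19.0°

At ω = 2983 rad/s:
zero (1 + j2983·0.025) = 1 + j74.575 → |·| ≈ 74.582, ∠ ≈ 89.23°
zero (1 + j2983·0.001) = 1 + j2.983 → |·| ≈ 3.1462, ∠ ≈ 71.47°
pole (1 + j2983·0.25) = 1 + j745.75 → |·| ≈ 745.75, ∠ ≈ 89.92°
pole (1 + j2983·0.1) = 1 + j298.3 → |·| ≈ 298.3, ∠ ≈ 89.81°
∠L = (89.23° + 71.47°) − (89.92° + 89.81°) = -19.03°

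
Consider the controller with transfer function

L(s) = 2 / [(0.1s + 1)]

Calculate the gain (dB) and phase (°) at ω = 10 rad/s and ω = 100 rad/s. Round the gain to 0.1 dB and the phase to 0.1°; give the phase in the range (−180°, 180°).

ω = 10: 3.0 dB, -45.0°; ω = 100: -14.0 dB, -84.3°

At ω = 10 rad/s:
pole (1 + j10·0.1) = 1 + j1 → |·| ≈ 1.4142, ∠ ≈ 45.00°
|L| = 2 · 1 / (1.4142) ≈ 1.4142
Gain = 20 log₁₀(1.4142) ≈ 3.01 dB
∠L = (0°) − (45.00°) = -45.00°

At ω = 100 rad/s:
pole (1 + j100·0.1) = 1 + j10 → |·| ≈ 10.05, ∠ ≈ 84.29°
|L| = 2 · 1 / (10.05) ≈ 0.199
Gain = 20 log₁₀(0.199) ≈ -14.02 dB
∠L = (0°) − (84.29°) = -84.29°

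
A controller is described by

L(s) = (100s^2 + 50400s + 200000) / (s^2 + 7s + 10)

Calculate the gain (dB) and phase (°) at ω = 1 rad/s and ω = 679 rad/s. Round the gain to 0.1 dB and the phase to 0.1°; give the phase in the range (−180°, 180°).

ω = 1: 85.1 dB, -23.7°; ω = 679: 41.9 dB, -36.1°

Substitute s = j1:
Numerator: 100(j1)^2 + 50400(j1) + 200000 = 199900 + j50400
Denominator: (j1)^2 + 7(j1) + 10 = 9 + j7
|N| = √(199900² + 50400²) ≈ 2.0616e+05, ∠N ≈ 14.15°
|D| = √(9² + 7²) ≈ 11.402, ∠D ≈ 37.87°
|L| = 2.0616e+05 / 11.402 ≈ 18081
Gain = 20 log₁₀(18081) ≈ 85.14 dB
∠L = 14.15° − 37.87° = -23.72°

Substitute s = j679:
Numerator: 100(j679)^2 + 50400(j679) + 200000 = -45904100 + j34221600
Denominator: (j679)^2 + 7(j679) + 10 = -461031 + j4753
|N| = √(45904100² + 34221600²) ≈ 5.7256e+07, ∠N ≈ 143.30°
|D| = √(461031² + 4753²) ≈ 4.6106e+05, ∠D ≈ 179.41°
|L| = 5.7256e+07 / 4.6106e+05 ≈ 124.18
Gain = 20 log₁₀(124.18) ≈ 41.88 dB
∠L = 143.30° − 179.41° = -36.11°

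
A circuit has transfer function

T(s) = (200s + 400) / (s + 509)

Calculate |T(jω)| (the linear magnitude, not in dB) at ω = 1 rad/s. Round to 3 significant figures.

0.879

Substitute s = j1:
Numerator: 200(j1) + 400 = 400 + j200
Denominator: (j1) + 509 = 509 + j1
|N| = √(400² + 200²) ≈ 447.21, ∠N ≈ 26.57°
|D| = √(509² + 1²) ≈ 509, ∠D ≈ 0.11°
|T| = 447.21 / 509 ≈ 0.87861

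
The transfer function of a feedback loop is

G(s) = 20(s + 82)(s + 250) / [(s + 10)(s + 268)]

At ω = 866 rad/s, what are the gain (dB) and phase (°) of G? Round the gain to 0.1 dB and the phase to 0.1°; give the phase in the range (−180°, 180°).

26.0 dB, -3.7°

At s = jω = j866:
zero (s+82): 82 + j866 → |·| = √(82²+866²) = √756680 ≈ 869.87, ∠ = arctan(866/82) ≈ 84.59°
zero (s+250): 250 + j866 → |·| = √(250²+866²) = √812456 ≈ 901.36, ∠ = arctan(866/250) ≈ 73.90°
pole (s+10): 10 + j866 → |·| = √(10²+866²) = √750056 ≈ 866.06, ∠ = arctan(866/10) ≈ 89.34°
pole (s+268): 268 + j866 → |·| = √(268²+866²) = √821780 ≈ 906.52, ∠ = arctan(866/268) ≈ 72.80°
|G| = 20 · 7.8407e+05 / 7.851e+05 ≈ 19.974
Gain = 20 log₁₀(19.974) ≈ 26.01 dB
∠G = 158.49° − 162.14° = -3.65°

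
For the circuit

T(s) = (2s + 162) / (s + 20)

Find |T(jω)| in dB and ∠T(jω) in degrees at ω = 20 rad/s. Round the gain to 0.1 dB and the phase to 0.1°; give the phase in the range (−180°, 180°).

Substitute s = j20:
Numerator: 2(j20) + 162 = 162 + j40
Denominator: (j20) + 20 = 20 + j20
|N| = √(162² + 40²) ≈ 166.87, ∠N ≈ 13.87°
|D| = √(20² + 20²) ≈ 28.284, ∠D ≈ 45.00°
|T| = 166.87 / 28.284 ≈ 5.8998
Gain = 20 log₁₀(5.8998) ≈ 15.42 dB
∠T = 13.87° − 45.00° = -31.13°

15.4 dB, -31.1°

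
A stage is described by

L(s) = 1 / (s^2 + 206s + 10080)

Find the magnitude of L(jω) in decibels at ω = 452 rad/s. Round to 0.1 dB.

Substitute s = j452:
Numerator: 1 = 1 + j0
Denominator: (j452)^2 + 206(j452) + 10080 = -194224 + j93112
|N| = √(1² + 0²) ≈ 1, ∠N ≈ 0.00°
|D| = √(194224² + 93112²) ≈ 2.1539e+05, ∠D ≈ 154.39°
|L| = 1 / 2.1539e+05 ≈ 4.6427e-06
Gain = 20 log₁₀(4.6427e-06) ≈ -106.66 dB

-106.7 dB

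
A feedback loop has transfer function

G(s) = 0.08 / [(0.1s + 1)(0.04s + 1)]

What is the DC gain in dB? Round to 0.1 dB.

G(0) = 0.08 · 1 / 1 = 0.08
20 log₁₀(0.08) ≈ -21.94 dB

-21.9 dB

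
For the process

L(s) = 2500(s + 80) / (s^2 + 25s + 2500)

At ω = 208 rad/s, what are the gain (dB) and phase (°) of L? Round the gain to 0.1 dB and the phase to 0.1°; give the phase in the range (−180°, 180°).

At s = jω = j208:
zero (s+80): 80 + j208 → |·| = √(80²+208²) = √49664 ≈ 222.85, ∠ = arctan(208/80) ≈ 68.96°
quadratic: (j208)² + 25·j208 + 2500 = -40764 + j5200 → |·| ≈ 41094, ∠ ≈ 172.73°
|L| = 2500 · 222.85 / 41094 ≈ 13.557
Gain = 20 log₁₀(13.557) ≈ 22.64 dB
∠L = 68.96° − 172.73° = -103.77°

22.6 dB, -103.8°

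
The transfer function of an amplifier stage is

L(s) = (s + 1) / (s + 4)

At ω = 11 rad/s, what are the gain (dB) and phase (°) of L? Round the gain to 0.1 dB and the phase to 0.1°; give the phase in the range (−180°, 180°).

-0.5 dB, 14.8°

At s = jω = j11:
zero (s+1): 1 + j11 → |·| = √(1²+11²) = √122 ≈ 11.045, ∠ = arctan(11/1) ≈ 84.81°
pole (s+4): 4 + j11 → |·| = √(4²+11²) = √137 ≈ 11.705, ∠ = arctan(11/4) ≈ 70.02°
|L| = 1 · 11.045 / 11.705 ≈ 0.94361
Gain = 20 log₁₀(0.94361) ≈ -0.50 dB
∠L = 84.81° − 70.02° = 14.79°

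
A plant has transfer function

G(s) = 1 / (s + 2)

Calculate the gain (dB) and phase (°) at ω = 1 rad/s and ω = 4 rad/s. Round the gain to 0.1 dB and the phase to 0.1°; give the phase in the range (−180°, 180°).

ω = 1: -7.0 dB, -26.6°; ω = 4: -13.0 dB, -63.4°

At s = jω = j1:
pole (s+2): 2 + j1 → |·| = √(2²+1²) = √5 ≈ 2.2361, ∠ = arctan(1/2) ≈ 26.57°
|G| = 1 / 2.2361 ≈ 0.44721
Gain = 20 log₁₀(0.44721) ≈ -6.99 dB
∠G = 0.00° − 26.57° = -26.57°

At s = jω = j4:
pole (s+2): 2 + j4 → |·| = √(2²+4²) = √20 ≈ 4.4721, ∠ = arctan(4/2) ≈ 63.43°
|G| = 1 / 4.4721 ≈ 0.22361
Gain = 20 log₁₀(0.22361) ≈ -13.01 dB
∠G = 0.00° − 63.43° = -63.43°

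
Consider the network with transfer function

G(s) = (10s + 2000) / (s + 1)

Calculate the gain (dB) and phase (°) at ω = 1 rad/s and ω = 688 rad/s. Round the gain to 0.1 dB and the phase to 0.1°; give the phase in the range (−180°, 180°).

Substitute s = j1:
Numerator: 10(j1) + 2000 = 2000 + j10
Denominator: (j1) + 1 = 1 + j1
|N| = √(2000² + 10²) ≈ 2000, ∠N ≈ 0.29°
|D| = √(1² + 1²) ≈ 1.4142, ∠D ≈ 45.00°
|G| = 2000 / 1.4142 ≈ 1414.2
Gain = 20 log₁₀(1414.2) ≈ 63.01 dB
∠G = 0.29° − 45.00° = -44.71°

Substitute s = j688:
Numerator: 10(j688) + 2000 = 2000 + j6880
Denominator: (j688) + 1 = 1 + j688
|N| = √(2000² + 6880²) ≈ 7164.8, ∠N ≈ 73.79°
|D| = √(1² + 688²) ≈ 688, ∠D ≈ 89.92°
|G| = 7164.8 / 688 ≈ 10.414
Gain = 20 log₁₀(10.414) ≈ 20.35 dB
∠G = 73.79° − 89.92° = -16.13°

ω = 1: 63.0 dB, -44.7°; ω = 688: 20.4 dB, -16.1°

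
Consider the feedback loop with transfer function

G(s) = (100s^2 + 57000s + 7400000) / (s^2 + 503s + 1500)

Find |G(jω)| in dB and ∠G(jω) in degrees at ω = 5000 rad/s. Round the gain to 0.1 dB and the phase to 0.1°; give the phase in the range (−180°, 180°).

Substitute s = j5000:
Numerator: 100(j5000)^2 + 57000(j5000) + 7400000 = -2492600000 + j285000000
Denominator: (j5000)^2 + 503(j5000) + 1500 = -24998500 + j2515000
|N| = √(2492600000² + 285000000²) ≈ 2.5088e+09, ∠N ≈ 173.48°
|D| = √(24998500² + 2515000²) ≈ 2.5125e+07, ∠D ≈ 174.26°
|G| = 2.5088e+09 / 2.5125e+07 ≈ 99.853
Gain = 20 log₁₀(99.853) ≈ 39.99 dB
∠G = 173.48° − 174.26° = -0.78°

40.0 dB, -0.8°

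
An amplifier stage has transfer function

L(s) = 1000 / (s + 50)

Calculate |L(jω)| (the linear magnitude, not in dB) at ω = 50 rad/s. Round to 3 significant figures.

At s = jω = j50:
pole (s+50): 50 + j50 → |·| = √(50²+50²) = √5000 ≈ 70.711, ∠ = arctan(50/50) ≈ 45.00°
|L| = 1000 / 70.711 ≈ 14.142

14.1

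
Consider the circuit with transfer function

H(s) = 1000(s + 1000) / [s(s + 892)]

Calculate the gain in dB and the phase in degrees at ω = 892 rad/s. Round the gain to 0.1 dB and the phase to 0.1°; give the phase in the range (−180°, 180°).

At s = jω = j892:
zero (s+1000): 1000 + j892 → |·| = √(1000²+892²) = √1795664 ≈ 1340, ∠ = arctan(892/1000) ≈ 41.73°
pole (s+892): 892 + j892 → |·| = √(892²+892²) = √1591328 ≈ 1261.5, ∠ = arctan(892/892) ≈ 45.00°
pole at origin: |s| = 892, ∠ = 90.00° (in denominator)
|H| = 1000 · 1340 / 1.1253e+06 ≈ 1.1908
Gain = 20 log₁₀(1.1908) ≈ 1.52 dB
∠H = 41.73° − 135.00° = -93.27°

1.5 dB, -93.3°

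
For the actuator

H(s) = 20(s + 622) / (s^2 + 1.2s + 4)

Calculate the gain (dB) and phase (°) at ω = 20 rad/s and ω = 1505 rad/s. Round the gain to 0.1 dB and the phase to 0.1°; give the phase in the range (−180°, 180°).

ω = 20: 29.9 dB, -174.7°; ω = 1505: -36.8 dB, -112.4°

At s = jω = j20:
zero (s+622): 622 + j20 → |·| = √(622²+20²) = √387284 ≈ 622.32, ∠ = arctan(20/622) ≈ 1.84°
quadratic: (j20)² + 1.2·j20 + 4 = -396 + j24 → |·| ≈ 396.73, ∠ ≈ 176.53°
|H| = 20 · 622.32 / 396.73 ≈ 31.372
Gain = 20 log₁₀(31.372) ≈ 29.93 dB
∠H = 1.84° − 176.53° = -174.69°

At s = jω = j1505:
zero (s+622): 622 + j1505 → |·| = √(622²+1505²) = √2651909 ≈ 1628.5, ∠ = arctan(1505/622) ≈ 67.55°
quadratic: (j1505)² + 1.2·j1505 + 4 = -2265021 + j1806 → |·| ≈ 2.265e+06, ∠ ≈ 179.95°
|H| = 20 · 1628.5 / 2.265e+06 ≈ 0.01438
Gain = 20 log₁₀(0.01438) ≈ -36.84 dB
∠H = 67.55° − 179.95° = -112.40°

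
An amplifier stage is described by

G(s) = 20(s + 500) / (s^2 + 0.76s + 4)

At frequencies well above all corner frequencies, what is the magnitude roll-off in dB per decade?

Each pole contributes −20 dB/decade at high frequency; each zero contributes +20 dB/decade.
Net: 1 zero(s) − 2 pole(s) → -20 dB/decade.

-20 dB/decade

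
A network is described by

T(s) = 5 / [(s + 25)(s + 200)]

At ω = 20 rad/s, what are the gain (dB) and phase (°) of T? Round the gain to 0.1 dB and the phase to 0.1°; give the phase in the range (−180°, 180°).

At s = jω = j20:
pole (s+25): 25 + j20 → |·| = √(25²+20²) = √1025 ≈ 32.016, ∠ = arctan(20/25) ≈ 38.66°
pole (s+200): 200 + j20 → |·| = √(200²+20²) = √40400 ≈ 201, ∠ = arctan(20/200) ≈ 5.71°
|T| = 5 / 6435.2 ≈ 0.00077698
Gain = 20 log₁₀(0.00077698) ≈ -62.19 dB
∠T = 0.00° − 44.37° = -44.37°

-62.2 dB, -44.4°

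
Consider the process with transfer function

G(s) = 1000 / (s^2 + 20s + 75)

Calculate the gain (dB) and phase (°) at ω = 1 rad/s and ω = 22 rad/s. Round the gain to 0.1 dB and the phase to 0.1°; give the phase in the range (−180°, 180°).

Substitute s = j1:
Numerator: 1000 = 1000 + j0
Denominator: (j1)^2 + 20(j1) + 75 = 74 + j20
|N| = √(1000² + 0²) ≈ 1000, ∠N ≈ 0.00°
|D| = √(74² + 20²) ≈ 76.655, ∠D ≈ 15.12°
|G| = 1000 / 76.655 ≈ 13.045
Gain = 20 log₁₀(13.045) ≈ 22.31 dB
∠G = 0.00° − 15.12° = -15.12°

Substitute s = j22:
Numerator: 1000 = 1000 + j0
Denominator: (j22)^2 + 20(j22) + 75 = -409 + j440
|N| = √(1000² + 0²) ≈ 1000, ∠N ≈ 0.00°
|D| = √(409² + 440²) ≈ 600.73, ∠D ≈ 132.91°
|G| = 1000 / 600.73 ≈ 1.6646
Gain = 20 log₁₀(1.6646) ≈ 4.43 dB
∠G = 0.00° − 132.91° = -132.91°

ω = 1: 22.3 dB, -15.1°; ω = 22: 4.4 dB, -132.9°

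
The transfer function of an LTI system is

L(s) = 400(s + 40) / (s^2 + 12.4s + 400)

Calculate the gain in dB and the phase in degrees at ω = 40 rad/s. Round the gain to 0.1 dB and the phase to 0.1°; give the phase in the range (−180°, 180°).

24.8 dB, -112.5°

At s = jω = j40:
zero (s+40): 40 + j40 → |·| = √(40²+40²) = √3200 ≈ 56.569, ∠ = arctan(40/40) ≈ 45.00°
quadratic: (j40)² + 12.4·j40 + 400 = -1200 + j496 → |·| ≈ 1298.5, ∠ ≈ 157.54°
|L| = 400 · 56.569 / 1298.5 ≈ 17.426
Gain = 20 log₁₀(17.426) ≈ 24.82 dB
∠L = 45.00° − 157.54° = -112.54°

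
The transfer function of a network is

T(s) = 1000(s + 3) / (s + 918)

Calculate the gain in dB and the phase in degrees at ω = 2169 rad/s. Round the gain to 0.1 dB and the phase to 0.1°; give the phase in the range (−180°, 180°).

59.3 dB, 22.9°

At s = jω = j2169:
zero (s+3): 3 + j2169 → |·| = √(3²+2169²) = √4704570 ≈ 2169, ∠ = arctan(2169/3) ≈ 89.92°
pole (s+918): 918 + j2169 → |·| = √(918²+2169²) = √5547285 ≈ 2355.3, ∠ = arctan(2169/918) ≈ 67.06°
|T| = 1000 · 2169 / 2355.3 ≈ 920.9
Gain = 20 log₁₀(920.9) ≈ 59.28 dB
∠T = 89.92° − 67.06° = 22.86°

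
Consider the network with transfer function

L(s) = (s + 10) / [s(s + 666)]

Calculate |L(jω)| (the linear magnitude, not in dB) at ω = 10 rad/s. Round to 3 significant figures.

At s = jω = j10:
zero (s+10): 10 + j10 → |·| = √(10²+10²) = √200 ≈ 14.142, ∠ = arctan(10/10) ≈ 45.00°
pole (s+666): 666 + j10 → |·| = √(666²+10²) = √443656 ≈ 666.08, ∠ = arctan(10/666) ≈ 0.86°
pole at origin: |s| = 10, ∠ = 90.00° (in denominator)
|L| = 1 · 14.142 / 6660.8 ≈ 0.0021232

0.00212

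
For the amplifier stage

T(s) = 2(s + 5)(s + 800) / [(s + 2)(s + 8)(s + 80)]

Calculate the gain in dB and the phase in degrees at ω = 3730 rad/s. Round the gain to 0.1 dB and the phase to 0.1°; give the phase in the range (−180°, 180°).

At s = jω = j3730:
zero (s+5): 5 + j3730 → |·| = √(5²+3730²) = √13912925 ≈ 3730, ∠ = arctan(3730/5) ≈ 89.92°
zero (s+800): 800 + j3730 → |·| = √(800²+3730²) = √14552900 ≈ 3814.8, ∠ = arctan(3730/800) ≈ 77.89°
pole (s+2): 2 + j3730 → |·| = √(2²+3730²) = √13912904 ≈ 3730, ∠ = arctan(3730/2) ≈ 89.97°
pole (s+8): 8 + j3730 → |·| = √(8²+3730²) = √13912964 ≈ 3730, ∠ = arctan(3730/8) ≈ 89.88°
pole (s+80): 80 + j3730 → |·| = √(80²+3730²) = √13919300 ≈ 3730.9, ∠ = arctan(3730/80) ≈ 88.77°
|T| = 2 · 1.4229e+07 / 5.1908e+10 ≈ 0.00054824
Gain = 20 log₁₀(0.00054824) ≈ -65.22 dB
∠T = 167.81° − 268.62° = -100.81°

-65.2 dB, -100.8°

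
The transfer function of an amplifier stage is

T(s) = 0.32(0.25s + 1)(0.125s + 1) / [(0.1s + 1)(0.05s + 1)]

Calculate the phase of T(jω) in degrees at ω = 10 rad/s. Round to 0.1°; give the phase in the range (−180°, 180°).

At ω = 10 rad/s:
zero (1 + j10·0.25) = 1 + j2.5 → |·| ≈ 2.6926, ∠ ≈ 68.20°
zero (1 + j10·0.125) = 1 + j1.25 → |·| ≈ 1.6008, ∠ ≈ 51.34°
pole (1 + j10·0.1) = 1 + j1 → |·| ≈ 1.4142, ∠ ≈ 45.00°
pole (1 + j10·0.05) = 1 + j0.5 → |·| ≈ 1.118, ∠ ≈ 26.57°
∠T = (68.20° + 51.34°) − (45.00° + 26.57°) = 47.97°

48.0°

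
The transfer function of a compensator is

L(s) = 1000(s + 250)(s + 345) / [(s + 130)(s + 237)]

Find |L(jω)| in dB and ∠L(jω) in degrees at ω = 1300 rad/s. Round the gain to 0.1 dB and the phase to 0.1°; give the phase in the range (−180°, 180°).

At s = jω = j1300:
zero (s+250): 250 + j1300 → |·| = √(250²+1300²) = √1752500 ≈ 1323.8, ∠ = arctan(1300/250) ≈ 79.11°
zero (s+345): 345 + j1300 → |·| = √(345²+1300²) = √1809025 ≈ 1345, ∠ = arctan(1300/345) ≈ 75.14°
pole (s+130): 130 + j1300 → |·| = √(130²+1300²) = √1706900 ≈ 1306.5, ∠ = arctan(1300/130) ≈ 84.29°
pole (s+237): 237 + j1300 → |·| = √(237²+1300²) = √1746169 ≈ 1321.4, ∠ = arctan(1300/237) ≈ 79.67°
|L| = 1000 · 1.7805e+06 / 1.7264e+06 ≈ 1031.3
Gain = 20 log₁₀(1031.3) ≈ 60.27 dB
∠L = 154.25° − 163.96° = -9.71°

60.3 dB, -9.7°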